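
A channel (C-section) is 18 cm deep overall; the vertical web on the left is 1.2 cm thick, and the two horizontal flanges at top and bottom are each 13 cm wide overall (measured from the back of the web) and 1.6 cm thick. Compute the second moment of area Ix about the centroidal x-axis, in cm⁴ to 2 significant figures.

Ix ≈ 3100 cm⁴

Decompose the section into non-overlapping parts with the origin at the bottom-left of its bounding rectangle.
Web: 1.2 × 18, A = 21.6 cm², y = 9 cm, Ī = 583.2 cm⁴.
Top flange (beyond web): 11.8 × 1.6, A = 18.88 cm², y = 17.2 cm, Ī = 4.028 cm⁴.
Bottom flange (beyond web): 11.8 × 1.6, A = 18.88 cm², y = 0.8 cm, Ī = 4.028 cm⁴.
By symmetry the centroid is at mid-height, ȳ = 9 cm.
Transfer each piece to the centroidal x-axis using Ī + A·d² with d = y − 9:
  web: d = 0 cm → contributes +583.2 cm⁴
  top flange (beyond web): d = 8.2 cm → contributes +1 274 cm⁴
  bottom flange (beyond web): d = -8.2 cm → contributes +1 274 cm⁴
Total I = 3 130 cm⁴.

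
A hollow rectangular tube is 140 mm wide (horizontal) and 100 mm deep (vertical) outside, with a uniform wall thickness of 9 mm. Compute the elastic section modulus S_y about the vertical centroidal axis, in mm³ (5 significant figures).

Decompose the section into non-overlapping parts with the origin at the bottom-left of its bounding rectangle.
Outer rectangle: 140 × 100, A = 14 000 mm², x = 70 mm, Ī = 22 866 667 mm⁴.
Inner void (subtracted): 122 × 82, A = 10 004 mm², x = 70 mm, Ī = 12 408 295 mm⁴.
By symmetry the centroid is at mid-width, x̄ = 70 mm.
All pieces are centred on the vertical centroidal axis, so I = ΣĪ (holes subtracted) = 10 458 372 mm⁴.
Extreme fibre distance c = 70 mm; S = I/c = 149405.3 mm³.

S_y ≈ 1.4941 × 10⁵ mm³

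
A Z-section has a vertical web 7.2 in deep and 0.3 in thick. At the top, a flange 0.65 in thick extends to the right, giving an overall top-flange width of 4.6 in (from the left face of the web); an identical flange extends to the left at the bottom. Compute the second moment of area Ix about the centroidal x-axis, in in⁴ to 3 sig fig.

Ix ≈ 69.5 in⁴

Decompose the section into non-overlapping parts with the origin at the bottom-left of its bounding rectangle.
Web: 0.3 × 7.2, A = 2.16 in², y = 3.6 in, Ī = 9.3312 in⁴.
Top flange (beyond web): 4.3 × 0.65, A = 2.795 in², y = 6.875 in, Ī = 0.098407 in⁴.
Bottom flange (beyond web): 4.3 × 0.65, A = 2.795 in², y = 0.325 in, Ī = 0.098407 in⁴.
Centroid: ȳ = ΣA·y / ΣA = 3.6 in.
Transfer each piece to the centroidal x-axis using Ī + A·d² with d = y − 3.6:
  web: d = 0 in → contributes +9.3312 in⁴
  top flange (beyond web): d = 3.275 in → contributes +30.077 in⁴
  bottom flange (beyond web): d = -3.275 in → contributes +30.077 in⁴
Total I = 69.484 in⁴.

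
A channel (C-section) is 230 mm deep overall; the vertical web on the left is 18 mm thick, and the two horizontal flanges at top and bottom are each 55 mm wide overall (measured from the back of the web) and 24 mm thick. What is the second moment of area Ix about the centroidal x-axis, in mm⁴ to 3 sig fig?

Split into non-overlapping primitives; take the origin at the lower-left of the bounding box.
Web: 18 × 230, A = 4 140 mm², y = 115 mm, Ī = 18 250 500 mm⁴.
Top flange (beyond web): 37 × 24, A = 888 mm², y = 218 mm, Ī = 42 624 mm⁴.
Bottom flange (beyond web): 37 × 24, A = 888 mm², y = 12 mm, Ī = 42 624 mm⁴.
By symmetry the centroid is at mid-height, ȳ = 115 mm.
Transfer each piece to the centroidal x-axis using Ī + A·d² with d = y − 115:
  web: d = 0 mm → contributes +18 250 500 mm⁴
  top flange (beyond web): d = 103 mm → contributes +9 463 416 mm⁴
  bottom flange (beyond web): d = -103 mm → contributes +9 463 416 mm⁴
Total I = 37 177 332 mm⁴.

Ix ≈ 3.72 × 10⁷ mm⁴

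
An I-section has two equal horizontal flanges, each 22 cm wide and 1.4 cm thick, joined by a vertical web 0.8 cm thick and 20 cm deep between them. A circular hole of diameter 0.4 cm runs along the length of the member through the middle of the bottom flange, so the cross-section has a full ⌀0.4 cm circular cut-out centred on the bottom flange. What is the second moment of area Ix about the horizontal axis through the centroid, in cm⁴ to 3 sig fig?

Break the section into simple shapes (no overlaps), measuring from the bottom-left corner of the bounding box.
Bottom flange: 22 × 1.4, A = 30.8 cm², y = 0.7 cm, Ī = 5.0307 cm⁴.
Web: 0.8 × 20, A = 16 cm², y = 11.4 cm, Ī = 533.33 cm⁴.
Top flange: 22 × 1.4, A = 30.8 cm², y = 22.1 cm, Ī = 5.0307 cm⁴.
Hole (subtracted): ⌀0.4, A = 0.12566 cm², y = 0.7 cm, Ī = 0.0012566 cm⁴.
Centroid: ȳ = ΣA·y / ΣA = 11.417 cm.
Transfer each piece to the horizontal axis through the centroid using Ī + A·d² with d = y − 11.417:
  bottom flange: d = -10.717 cm → contributes +3542.8 cm⁴
  web: d = -0.017355 cm → contributes +533.34 cm⁴
  top flange: d = 10.683 cm → contributes +3519.9 cm⁴
  hole: d = -10.717 cm → contributes −14.435 cm⁴
Total I = 7581.6 cm⁴.

Ix ≈ 7580 cm⁴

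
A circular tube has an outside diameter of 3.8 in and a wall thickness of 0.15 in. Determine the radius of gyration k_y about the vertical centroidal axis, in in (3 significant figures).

k_y ≈ 1.29 in

Split into non-overlapping primitives; take the origin at the lower-left of the bounding box.
Outer circle: ⌀3.8, A = 11.341 in², x = 1.9 in, Ī = 10.235 in⁴.
Bore (subtracted): ⌀3.5, A = 9.6211 in², x = 1.9 in, Ī = 7.3662 in⁴.
By symmetry the centroid is at mid-width, x̄ = 1.9 in.
All pieces are centred on the vertical centroidal axis, so I = ΣĪ (holes subtracted) = 2.8692 in⁴.
Radius of gyration: k = √(I/A) = √(2.8692 / 1.72) = 1.2916 in.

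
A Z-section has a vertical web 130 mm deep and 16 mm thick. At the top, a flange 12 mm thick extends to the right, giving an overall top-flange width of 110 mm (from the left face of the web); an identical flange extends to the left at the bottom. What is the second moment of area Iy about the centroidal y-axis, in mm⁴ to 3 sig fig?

Iy ≈ 8.53 × 10⁶ mm⁴

Treat the section as a set of non-overlapping primitives; coordinates are from the bounding-box lower-left.
Web: 16 × 130, A = 2 080 mm², x = 102 mm, Ī = 44 373 mm⁴.
Top flange (beyond web): 94 × 12, A = 1 128 mm², x = 157 mm, Ī = 830 584 mm⁴.
Bottom flange (beyond web): 94 × 12, A = 1 128 mm², x = 47 mm, Ī = 830 584 mm⁴.
Centroid: x̄ = ΣA·x / ΣA = 102 mm.
Transfer each piece to the centroidal y-axis using Ī + A·d² with d = x − 102:
  web: d = 0 mm → contributes +44 373 mm⁴
  top flange (beyond web): d = 55 mm → contributes +4 242 784 mm⁴
  bottom flange (beyond web): d = -55 mm → contributes +4 242 784 mm⁴
Total I = 8 529 941 mm⁴.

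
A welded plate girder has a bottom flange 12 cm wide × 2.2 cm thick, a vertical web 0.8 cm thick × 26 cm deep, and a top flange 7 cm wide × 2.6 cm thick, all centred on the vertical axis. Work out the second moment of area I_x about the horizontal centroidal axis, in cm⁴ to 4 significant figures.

I_x ≈ 9971 cm⁴

Split into non-overlapping primitives; take the origin at the lower-left of the bounding box.
Bottom plate: 12 × 2.2, A = 26.4 cm², y = 1.1 cm, Ī = 10.648 cm⁴.
Web plate: 0.8 × 26, A = 20.8 cm², y = 15.2 cm, Ī = 1171.73 cm⁴.
Top plate: 7 × 2.6, A = 18.2 cm², y = 29.5 cm, Ī = 10.2527 cm⁴.
Centroid: ȳ = ΣA·y / ΣA = 13.4878 cm.
Transfer each piece to the horizontal centroidal axis using Ī + A·d² with d = y − 13.4878:
  bottom plate: d = -12.3878 cm → contributes +4061.91 cm⁴
  web plate: d = 1.71223 cm → contributes +1232.71 cm⁴
  top plate: d = 16.0122 cm → contributes +4676.58 cm⁴
Total I = 9971.2 cm⁴.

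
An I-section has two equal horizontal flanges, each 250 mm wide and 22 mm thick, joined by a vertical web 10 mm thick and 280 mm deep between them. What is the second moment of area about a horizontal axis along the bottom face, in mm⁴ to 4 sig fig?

Split into non-overlapping primitives; take the origin at the lower-left of the bounding box.
Bottom flange: 250 × 22, A = 5 500 mm², y = 11 mm, Ī = 221 833 mm⁴.
Web: 10 × 280, A = 2 800 mm², y = 162 mm, Ī = 18 293 333 mm⁴.
Top flange: 250 × 22, A = 5 500 mm², y = 313 mm, Ī = 221 833 mm⁴.
Transfer each piece to the base of the section using Ī + A·d² with d = y − 0:
  bottom flange: d = 11 mm → contributes +887 333 mm⁴
  web: d = 162 mm → contributes +91 776 533 mm⁴
  top flange: d = 313 mm → contributes +539 051 333 mm⁴
Total I = 631 715 200 mm⁴.

I_base ≈ 6.317 × 10⁸ mm⁴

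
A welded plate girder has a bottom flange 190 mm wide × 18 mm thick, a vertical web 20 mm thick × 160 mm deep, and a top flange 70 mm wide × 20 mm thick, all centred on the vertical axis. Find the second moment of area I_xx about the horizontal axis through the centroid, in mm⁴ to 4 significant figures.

Split into non-overlapping primitives; take the origin at the lower-left of the bounding box.
Bottom plate: 190 × 18, A = 3 420 mm², y = 9 mm, Ī = 92 340 mm⁴.
Web plate: 20 × 160, A = 3 200 mm², y = 98 mm, Ī = 6 826 667 mm⁴.
Top plate: 70 × 20, A = 1 400 mm², y = 188 mm, Ī = 46666.7 mm⁴.
Centroid: ȳ = ΣA·y / ΣA = 75.7581 mm.
Transfer each piece to the horizontal axis through the centroid using Ī + A·d² with d = y − 75.7581:
  bottom plate: d = -66.7581 mm → contributes +15 334 064 mm⁴
  web plate: d = 22.2419 mm → contributes +8 409 713 mm⁴
  top plate: d = 112.242 mm → contributes +17 684 207 mm⁴
Total I = 41 427 984 mm⁴.

I_xx ≈ 4.143 × 10⁷ mm⁴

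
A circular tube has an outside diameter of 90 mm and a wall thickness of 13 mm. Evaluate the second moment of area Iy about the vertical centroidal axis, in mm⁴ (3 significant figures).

Iy ≈ 2.40 × 10⁶ mm⁴

Treat the section as a set of non-overlapping primitives; coordinates are from the bounding-box lower-left.
Outer circle: ⌀90, A = 6361.7 mm², x = 45 mm, Ī = 3 220 623 mm⁴.
Bore (subtracted): ⌀64, A = 3 217 mm², x = 45 mm, Ī = 823 550 mm⁴.
By symmetry the centroid is at mid-width, x̄ = 45 mm.
All pieces are centred on the vertical centroidal axis, so I = ΣĪ (holes subtracted) = 2 397 074 mm⁴.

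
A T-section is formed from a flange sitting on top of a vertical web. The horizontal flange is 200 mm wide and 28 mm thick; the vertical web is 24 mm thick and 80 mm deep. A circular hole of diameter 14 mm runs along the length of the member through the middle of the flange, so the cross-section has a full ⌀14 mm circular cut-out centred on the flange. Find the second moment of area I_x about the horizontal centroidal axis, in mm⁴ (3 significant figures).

Decompose the section into non-overlapping parts with the origin at the bottom-left of its bounding rectangle.
Flange: 200 × 28, A = 5 600 mm², y = 94 mm, Ī = 365 867 mm⁴.
Web: 24 × 80, A = 1 920 mm², y = 40 mm, Ī = 1 024 000 mm⁴.
Hole (subtracted): ⌀14, A = 153.94 mm², y = 94 mm, Ī = 1885.7 mm⁴.
Centroid: ȳ = ΣA·y / ΣA = 79.925 mm.
Transfer each piece to the horizontal centroidal axis using Ī + A·d² with d = y − 79.925:
  flange: d = 14.075 mm → contributes +1 475 315 mm⁴
  web: d = -39.925 mm → contributes +4 084 435 mm⁴
  hole: d = 14.075 mm → contributes −32 383 mm⁴
Total I = 5 527 367 mm⁴.

I_x ≈ 5.53 × 10⁶ mm⁴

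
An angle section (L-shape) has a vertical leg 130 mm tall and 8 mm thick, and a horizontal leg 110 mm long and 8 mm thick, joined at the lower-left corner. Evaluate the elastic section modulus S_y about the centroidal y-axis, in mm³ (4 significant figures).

S_y ≈ 2.562 × 10⁴ mm³

Break the section into simple shapes (no overlaps), measuring from the bottom-left corner of the bounding box.
Vertical leg: 8 × 130, A = 1 040 mm², x = 4 mm, Ī = 5546.67 mm⁴.
Horizontal leg (remainder): 102 × 8, A = 816 mm², x = 59 mm, Ī = 707 472 mm⁴.
Centroid: x̄ = ΣA·x / ΣA = 28.181 mm.
Transfer each piece to the centroidal y-axis using Ī + A·d² with d = x − 28.181:
  vertical leg: d = -24.181 mm → contributes +613 658 mm⁴
  horizontal leg (remainder): d = 30.819 mm → contributes +1 482 516 mm⁴
Total I = 2 096 174 mm⁴.
Extreme fibre distance c = 81.819 mm; S = I/c = 25619.7 mm³.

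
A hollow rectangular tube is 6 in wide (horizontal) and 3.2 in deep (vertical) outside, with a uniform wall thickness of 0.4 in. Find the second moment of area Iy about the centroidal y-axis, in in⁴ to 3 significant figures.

Decompose the section into non-overlapping parts with the origin at the bottom-left of its bounding rectangle.
Outer rectangle: 6 × 3.2, A = 19.2 in², x = 3 in, Ī = 57.6 in⁴.
Inner void (subtracted): 5.2 × 2.4, A = 12.48 in², x = 3 in, Ī = 28.122 in⁴.
By symmetry the centroid is at mid-width, x̄ = 3 in.
All pieces are centred on the centroidal y-axis, so I = ΣĪ (holes subtracted) = 29.478 in⁴.

Iy ≈ 29.5 in⁴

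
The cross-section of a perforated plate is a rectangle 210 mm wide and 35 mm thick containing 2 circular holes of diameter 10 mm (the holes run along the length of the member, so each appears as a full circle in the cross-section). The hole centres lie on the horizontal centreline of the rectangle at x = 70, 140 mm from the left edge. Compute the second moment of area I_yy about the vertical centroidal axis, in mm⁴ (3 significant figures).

I_yy ≈ 2.68 × 10⁷ mm⁴

Treat the section as a set of non-overlapping primitives; coordinates are from the bounding-box lower-left.
Plate: 210 × 35, A = 7 350 mm², x = 105 mm, Ī = 27 011 250 mm⁴.
Hole 1 (subtracted): ⌀10, A = 78.54 mm², x = 70 mm, Ī = 490.87 mm⁴.
Hole 2 (subtracted): ⌀10, A = 78.54 mm², x = 140 mm, Ī = 490.87 mm⁴.
By symmetry the centroid is at mid-width, x̄ = 105 mm.
Transfer each piece to the vertical centroidal axis using Ī + A·d² with d = x − 105:
  plate: d = 0 mm → contributes +27 011 250 mm⁴
  hole 1: d = -35 mm → contributes −96 702 mm⁴
  hole 2: d = 35 mm → contributes −96 702 mm⁴
Total I = 26 817 846 mm⁴.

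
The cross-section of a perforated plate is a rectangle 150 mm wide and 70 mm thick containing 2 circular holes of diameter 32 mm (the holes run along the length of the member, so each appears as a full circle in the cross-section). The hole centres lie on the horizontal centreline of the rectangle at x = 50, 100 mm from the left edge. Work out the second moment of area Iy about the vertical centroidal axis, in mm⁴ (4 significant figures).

Iy ≈ 1.858 × 10⁷ mm⁴

Split into non-overlapping primitives; take the origin at the lower-left of the bounding box.
Plate: 150 × 70, A = 10 500 mm², x = 75 mm, Ī = 19 687 500 mm⁴.
Hole 1 (subtracted): ⌀32, A = 804.248 mm², x = 50 mm, Ī = 51471.9 mm⁴.
Hole 2 (subtracted): ⌀32, A = 804.248 mm², x = 100 mm, Ī = 51471.9 mm⁴.
By symmetry the centroid is at mid-width, x̄ = 75 mm.
Transfer each piece to the vertical centroidal axis using Ī + A·d² with d = x − 75:
  plate: d = 0 mm → contributes +19 687 500 mm⁴
  hole 1: d = -25 mm → contributes −554 127 mm⁴
  hole 2: d = 25 mm → contributes −554 127 mm⁴
Total I = 18 579 247 mm⁴.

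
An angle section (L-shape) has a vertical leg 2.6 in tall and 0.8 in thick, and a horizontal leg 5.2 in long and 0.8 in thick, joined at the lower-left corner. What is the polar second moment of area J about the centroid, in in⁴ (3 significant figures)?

Break the section into simple shapes (no overlaps), measuring from the bottom-left corner of the bounding box.
Vertical leg: 0.8 × 2.6, A = 2.08 in², y = 1.3 in, Ī = 1.1717 in⁴.
Horizontal leg (remainder): 4.4 × 0.8, A = 3.52 in², y = 0.4 in, Ī = 0.18773 in⁴.
Centroid: ȳ = ΣA·y / ΣA = 0.73429 in.
Transfer each piece to the centroidal x-axis using Ī + A·d² with d = y − 0.73429:
  vertical leg: d = 0.56571 in → contributes +1.8374 in⁴
  horizontal leg (remainder): d = -0.33429 in → contributes +0.58108 in⁴
Total I = 2.4185 in⁴.
For the y-axis: x̄ = 2.0343 in.
Repeating about the centroidal y-axis gives I_y = 14.628 in⁴.
Polar second moment: J = I_x + I_y = 17.047 in⁴.

J ≈ 17.0 in⁴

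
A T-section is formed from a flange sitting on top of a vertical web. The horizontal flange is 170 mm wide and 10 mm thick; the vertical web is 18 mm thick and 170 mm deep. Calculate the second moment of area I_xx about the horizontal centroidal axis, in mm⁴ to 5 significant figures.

I_xx ≈ 1.6236 × 10⁷ mm⁴

Decompose the section into non-overlapping parts with the origin at the bottom-left of its bounding rectangle.
Flange: 170 × 10, A = 1 700 mm², y = 175 mm, Ī = 14166.67 mm⁴.
Web: 18 × 170, A = 3 060 mm², y = 85 mm, Ī = 7 369 500 mm⁴.
Centroid: ȳ = ΣA·y / ΣA = 117.1429 mm.
Transfer each piece to the horizontal centroidal axis using Ī + A·d² with d = y − 117.1429:
  flange: d = 57.85714 mm → contributes +5 704 830 mm⁴
  web: d = -32.14286 mm → contributes +10 530 980 mm⁴
Total I = 16 235 810 mm⁴.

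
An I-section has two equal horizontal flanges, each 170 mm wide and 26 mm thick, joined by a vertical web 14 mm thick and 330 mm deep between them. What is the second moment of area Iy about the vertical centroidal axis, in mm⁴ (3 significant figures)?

Iy ≈ 2.14 × 10⁷ mm⁴

Treat the section as a set of non-overlapping primitives; coordinates are from the bounding-box lower-left.
Bottom flange: 170 × 26, A = 4 420 mm², x = 85 mm, Ī = 10 644 833 mm⁴.
Web: 14 × 330, A = 4 620 mm², x = 85 mm, Ī = 75 460 mm⁴.
Top flange: 170 × 26, A = 4 420 mm², x = 85 mm, Ī = 10 644 833 mm⁴.
By symmetry the centroid is at mid-width, x̄ = 85 mm.
All pieces are centred on the vertical centroidal axis, so I = ΣĪ = 21 365 127 mm⁴.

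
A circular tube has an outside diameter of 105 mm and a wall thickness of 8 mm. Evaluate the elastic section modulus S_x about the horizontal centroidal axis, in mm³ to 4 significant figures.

Decompose the section into non-overlapping parts with the origin at the bottom-left of its bounding rectangle.
Outer circle: ⌀105, A = 8659.01 mm², y = 52.5 mm, Ī = 5 966 602 mm⁴.
Bore (subtracted): ⌀89, A = 6221.14 mm², y = 52.5 mm, Ī = 3 079 853 mm⁴.
By symmetry the centroid is at mid-height, ȳ = 52.5 mm.
All pieces are centred on the horizontal centroidal axis, so I = ΣĪ (holes subtracted) = 2 886 750 mm⁴.
Extreme fibre distance c = 52.5 mm; S = I/c = 54985.7 mm³.

S_x ≈ 5.499 × 10⁴ mm³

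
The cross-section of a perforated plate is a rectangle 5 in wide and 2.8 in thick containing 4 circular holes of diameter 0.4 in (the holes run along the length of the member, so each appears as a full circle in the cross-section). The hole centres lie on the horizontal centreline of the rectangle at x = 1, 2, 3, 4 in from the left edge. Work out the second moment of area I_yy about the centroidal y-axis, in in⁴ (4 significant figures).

I_yy ≈ 28.53 in⁴

Split into non-overlapping primitives; take the origin at the lower-left of the bounding box.
Plate: 5 × 2.8, A = 14 in², x = 2.5 in, Ī = 29.1667 in⁴.
Hole 1 (subtracted): ⌀0.4, A = 0.125664 in², x = 1 in, Ī = 0.00125664 in⁴.
Hole 2 (subtracted): ⌀0.4, A = 0.125664 in², x = 2 in, Ī = 0.00125664 in⁴.
Hole 3 (subtracted): ⌀0.4, A = 0.125664 in², x = 3 in, Ī = 0.00125664 in⁴.
Hole 4 (subtracted): ⌀0.4, A = 0.125664 in², x = 4 in, Ī = 0.00125664 in⁴.
By symmetry the centroid is at mid-width, x̄ = 2.5 in.
Transfer each piece to the centroidal y-axis using Ī + A·d² with d = x − 2.5:
  plate: d = 0 in → contributes +29.1667 in⁴
  hole 1: d = -1.5 in → contributes −0.284 in⁴
  hole 2: d = -0.5 in → contributes −0.0326726 in⁴
  hole 3: d = 0.5 in → contributes −0.0326726 in⁴
  hole 4: d = 1.5 in → contributes −0.284 in⁴
Total I = 28.5333 in⁴.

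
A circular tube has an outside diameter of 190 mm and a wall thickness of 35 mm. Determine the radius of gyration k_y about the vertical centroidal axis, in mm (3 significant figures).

Decompose the section into non-overlapping parts with the origin at the bottom-left of its bounding rectangle.
Outer circle: ⌀190, A = 28 353 mm², x = 95 mm, Ī = 63 971 171 mm⁴.
Bore (subtracted): ⌀120, A = 11 310 mm², x = 95 mm, Ī = 10 178 760 mm⁴.
By symmetry the centroid is at mid-width, x̄ = 95 mm.
All pieces are centred on the vertical centroidal axis, so I = ΣĪ (holes subtracted) = 53 792 411 mm⁴.
Radius of gyration: k = √(I/A) = √(53 792 411 / 17 043) = 56.181 mm.

k_y ≈ 56.2 mm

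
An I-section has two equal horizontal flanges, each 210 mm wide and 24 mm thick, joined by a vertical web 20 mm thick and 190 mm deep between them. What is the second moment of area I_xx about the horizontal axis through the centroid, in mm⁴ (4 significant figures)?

Treat the section as a set of non-overlapping primitives; coordinates are from the bounding-box lower-left.
Bottom flange: 210 × 24, A = 5 040 mm², y = 12 mm, Ī = 241 920 mm⁴.
Web: 20 × 190, A = 3 800 mm², y = 119 mm, Ī = 11 431 667 mm⁴.
Top flange: 210 × 24, A = 5 040 mm², y = 226 mm, Ī = 241 920 mm⁴.
By symmetry the centroid is at mid-height, ȳ = 119 mm.
Transfer each piece to the horizontal axis through the centroid using Ī + A·d² with d = y − 119:
  bottom flange: d = -107 mm → contributes +57 944 880 mm⁴
  web: d = 0 mm → contributes +11 431 667 mm⁴
  top flange: d = 107 mm → contributes +57 944 880 mm⁴
Total I = 127 321 427 mm⁴.

I_xx ≈ 1.273 × 10⁸ mm⁴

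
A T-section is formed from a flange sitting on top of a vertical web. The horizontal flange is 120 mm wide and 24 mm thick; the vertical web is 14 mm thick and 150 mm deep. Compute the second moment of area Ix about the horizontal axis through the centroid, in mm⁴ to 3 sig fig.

Decompose the section into non-overlapping parts with the origin at the bottom-left of its bounding rectangle.
Flange: 120 × 24, A = 2 880 mm², y = 162 mm, Ī = 138 240 mm⁴.
Web: 14 × 150, A = 2 100 mm², y = 75 mm, Ī = 3 937 500 mm⁴.
Centroid: ȳ = ΣA·y / ΣA = 125.31 mm.
Transfer each piece to the horizontal axis through the centroid using Ī + A·d² with d = y − 125.31:
  flange: d = 36.687 mm → contributes +4 014 482 mm⁴
  web: d = -50.313 mm → contributes +9 253 489 mm⁴
Total I = 13 267 971 mm⁴.

Ix ≈ 1.33 × 10⁷ mm⁴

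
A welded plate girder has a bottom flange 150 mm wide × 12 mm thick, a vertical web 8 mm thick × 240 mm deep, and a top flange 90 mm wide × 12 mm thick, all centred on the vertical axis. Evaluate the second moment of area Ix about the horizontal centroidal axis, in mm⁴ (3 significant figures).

Treat the section as a set of non-overlapping primitives; coordinates are from the bounding-box lower-left.
Bottom plate: 150 × 12, A = 1 800 mm², y = 6 mm, Ī = 21 600 mm⁴.
Web plate: 8 × 240, A = 1 920 mm², y = 132 mm, Ī = 9 216 000 mm⁴.
Top plate: 90 × 12, A = 1 080 mm², y = 258 mm, Ī = 12 960 mm⁴.
Centroid: ȳ = ΣA·y / ΣA = 113.1 mm.
Transfer each piece to the horizontal centroidal axis using Ī + A·d² with d = y − 113.1:
  bottom plate: d = -107.1 mm → contributes +20 668 338 mm⁴
  web plate: d = 18.9 mm → contributes +9 901 843 mm⁴
  top plate: d = 144.9 mm → contributes +22 688 651 mm⁴
Total I = 53 258 832 mm⁴.

Ix ≈ 5.33 × 10⁷ mm⁴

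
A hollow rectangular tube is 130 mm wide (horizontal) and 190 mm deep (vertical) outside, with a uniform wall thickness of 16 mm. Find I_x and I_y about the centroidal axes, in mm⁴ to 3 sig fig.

Split into non-overlapping primitives; take the origin at the lower-left of the bounding box.
Outer rectangle: 130 × 190, A = 24 700 mm², y = 95 mm, Ī = 74 305 833 mm⁴.
Inner void (subtracted): 98 × 158, A = 15 484 mm², y = 95 mm, Ī = 32 211 881 mm⁴.
By symmetry the centroid is at mid-height, ȳ = 95 mm.
All pieces are centred on the centroidal x-axis, so I = ΣĪ (holes subtracted) = 42 093 952 mm⁴.
Repeating about the centroidal y-axis gives I_y = 22 393 472 mm⁴.

I_x ≈ 4.21 × 10⁷ mm⁴, I_y ≈ 2.24 × 10⁷ mm⁴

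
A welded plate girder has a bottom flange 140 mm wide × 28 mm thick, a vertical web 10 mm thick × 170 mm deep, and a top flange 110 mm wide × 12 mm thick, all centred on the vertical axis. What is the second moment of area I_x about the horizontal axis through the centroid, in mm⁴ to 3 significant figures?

Break the section into simple shapes (no overlaps), measuring from the bottom-left corner of the bounding box.
Bottom plate: 140 × 28, A = 3 920 mm², y = 14 mm, Ī = 256 107 mm⁴.
Web plate: 10 × 170, A = 1 700 mm², y = 113 mm, Ī = 4 094 167 mm⁴.
Top plate: 110 × 12, A = 1 320 mm², y = 204 mm, Ī = 15 840 mm⁴.
Centroid: ȳ = ΣA·y / ΣA = 74.389 mm.
Transfer each piece to the horizontal axis through the centroid using Ī + A·d² with d = y − 74.389:
  bottom plate: d = -60.389 mm → contributes +14 551 709 mm⁴
  web plate: d = 38.611 mm → contributes +6 628 536 mm⁴
  top plate: d = 129.61 mm → contributes +22 190 518 mm⁴
Total I = 43 370 763 mm⁴.

I_x ≈ 4.34 × 10⁷ mm⁴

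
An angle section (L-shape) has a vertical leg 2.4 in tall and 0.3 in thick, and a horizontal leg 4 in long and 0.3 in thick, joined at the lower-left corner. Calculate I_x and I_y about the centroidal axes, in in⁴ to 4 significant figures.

Decompose the section into non-overlapping parts with the origin at the bottom-left of its bounding rectangle.
Vertical leg: 0.3 × 2.4, A = 0.72 in², y = 1.2 in, Ī = 0.3456 in⁴.
Horizontal leg (remainder): 3.7 × 0.3, A = 1.11 in², y = 0.15 in, Ī = 0.008325 in⁴.
Centroid: ȳ = ΣA·y / ΣA = 0.563115 in.
Transfer each piece to the centroidal x-axis using Ī + A·d² with d = y − 0.563115:
  vertical leg: d = 0.636885 in → contributes +0.637648 in⁴
  horizontal leg (remainder): d = -0.413115 in → contributes +0.197762 in⁴
Total I = 0.83541 in⁴.
For the y-axis: x̄ = 1.36311 in.
Repeating about the centroidal y-axis gives I_y = 3.01861 in⁴.

I_x ≈ 0.8354 in⁴, I_y ≈ 3.019 in⁴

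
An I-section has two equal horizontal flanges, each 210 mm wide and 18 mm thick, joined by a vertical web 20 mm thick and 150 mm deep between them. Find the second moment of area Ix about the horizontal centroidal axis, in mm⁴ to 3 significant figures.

Ix ≈ 5.92 × 10⁷ mm⁴

Break the section into simple shapes (no overlaps), measuring from the bottom-left corner of the bounding box.
Bottom flange: 210 × 18, A = 3 780 mm², y = 9 mm, Ī = 102 060 mm⁴.
Web: 20 × 150, A = 3 000 mm², y = 93 mm, Ī = 5 625 000 mm⁴.
Top flange: 210 × 18, A = 3 780 mm², y = 177 mm, Ī = 102 060 mm⁴.
By symmetry the centroid is at mid-height, ȳ = 93 mm.
Transfer each piece to the horizontal centroidal axis using Ī + A·d² with d = y − 93:
  bottom flange: d = -84 mm → contributes +26 773 740 mm⁴
  web: d = 0 mm → contributes +5 625 000 mm⁴
  top flange: d = 84 mm → contributes +26 773 740 mm⁴
Total I = 59 172 480 mm⁴.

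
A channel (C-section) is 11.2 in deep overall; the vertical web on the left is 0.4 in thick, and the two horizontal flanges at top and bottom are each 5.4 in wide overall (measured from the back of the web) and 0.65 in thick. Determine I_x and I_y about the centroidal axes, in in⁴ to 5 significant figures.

Break the section into simple shapes (no overlaps), measuring from the bottom-left corner of the bounding box.
Web: 0.4 × 11.2, A = 4.48 in², y = 5.6 in, Ī = 46.83093 in⁴.
Top flange (beyond web): 5 × 0.65, A = 3.25 in², y = 10.875 in, Ī = 0.1144271 in⁴.
Bottom flange (beyond web): 5 × 0.65, A = 3.25 in², y = 0.325 in, Ī = 0.1144271 in⁴.
By symmetry the centroid is at mid-height, ȳ = 5.6 in.
Transfer each piece to the centroidal x-axis using Ī + A·d² with d = y − 5.6:
  web: d = 0 in → contributes +46.83093 in⁴
  top flange (beyond web): d = 5.275 in → contributes +90.54771 in⁴
  bottom flange (beyond web): d = -5.275 in → contributes +90.54771 in⁴
Total I = 227.9264 in⁴.
For the y-axis: x̄ = 1.798361 in.
Repeating about the centroidal y-axis gives I_y = 32.93517 in⁴.

I_x ≈ 227.93 in⁴, I_y ≈ 32.935 in⁴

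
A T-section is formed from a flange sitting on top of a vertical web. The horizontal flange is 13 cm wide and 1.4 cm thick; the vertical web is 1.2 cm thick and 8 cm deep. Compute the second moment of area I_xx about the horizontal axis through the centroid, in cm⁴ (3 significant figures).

I_xx ≈ 193 cm⁴

Split into non-overlapping primitives; take the origin at the lower-left of the bounding box.
Flange: 13 × 1.4, A = 18.2 cm², y = 8.7 cm, Ī = 2.9727 cm⁴.
Web: 1.2 × 8, A = 9.6 cm², y = 4 cm, Ī = 51.2 cm⁴.
Centroid: ȳ = ΣA·y / ΣA = 7.077 cm.
Transfer each piece to the horizontal axis through the centroid using Ī + A·d² with d = y − 7.077:
  flange: d = 1.623 cm → contributes +50.915 cm⁴
  web: d = -3.077 cm → contributes +142.09 cm⁴
Total I = 193.01 cm⁴.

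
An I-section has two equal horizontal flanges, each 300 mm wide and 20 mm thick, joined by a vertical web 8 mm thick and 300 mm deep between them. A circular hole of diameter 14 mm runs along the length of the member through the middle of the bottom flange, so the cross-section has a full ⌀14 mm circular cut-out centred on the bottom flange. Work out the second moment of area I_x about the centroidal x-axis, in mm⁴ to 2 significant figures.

Split into non-overlapping primitives; take the origin at the lower-left of the bounding box.
Bottom flange: 300 × 20, A = 6 000 mm², y = 10 mm, Ī = 200 000 mm⁴.
Web: 8 × 300, A = 2 400 mm², y = 170 mm, Ī = 18 000 000 mm⁴.
Top flange: 300 × 20, A = 6 000 mm², y = 330 mm, Ī = 200 000 mm⁴.
Hole (subtracted): ⌀14, A = 153.9 mm², y = 10 mm, Ī = 1 886 mm⁴.
Centroid: ȳ = ΣA·y / ΣA = 171.7 mm.
Transfer each piece to the centroidal x-axis using Ī + A·d² with d = y − 171.7:
  bottom flange: d = -161.7 mm → contributes +157 137 432 mm⁴
  web: d = -1.729 mm → contributes +18 007 174 mm⁴
  top flange: d = 158.3 mm → contributes +150 498 437 mm⁴
  hole: d = -161.7 mm → contributes −4 028 326 mm⁴
Total I = 321 614 717 mm⁴.

I_x ≈ 3.2 × 10⁸ mm⁴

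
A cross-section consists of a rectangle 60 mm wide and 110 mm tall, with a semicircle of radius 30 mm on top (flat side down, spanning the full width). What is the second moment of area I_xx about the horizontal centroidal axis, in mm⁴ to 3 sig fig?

Break the section into simple shapes (no overlaps), measuring from the bottom-left corner of the bounding box.
Rectangular body: 60 × 110, A = 6 600 mm², y = 55 mm, Ī = 6 655 000 mm⁴.
Semicircular cap: semicircle r = 30, A = 1413.7 mm², y = 122.73 mm, Ī = 88 903 mm⁴.
Centroid: ȳ = ΣA·y / ΣA = 66.949 mm.
Transfer each piece to the horizontal centroidal axis using Ī + A·d² with d = y − 66.949:
  rectangular body: d = -11.949 mm → contributes +7 597 310 mm⁴
  semicircular cap: d = 55.784 mm → contributes +4 488 118 mm⁴
Total I = 12 085 427 mm⁴.

I_xx ≈ 1.21 × 10⁷ mm⁴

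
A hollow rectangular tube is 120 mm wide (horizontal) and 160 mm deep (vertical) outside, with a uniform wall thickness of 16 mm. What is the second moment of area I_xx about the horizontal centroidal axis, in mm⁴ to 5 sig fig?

Treat the section as a set of non-overlapping primitives; coordinates are from the bounding-box lower-left.
Outer rectangle: 120 × 160, A = 19 200 mm², y = 80 mm, Ī = 40 960 000 mm⁴.
Inner void (subtracted): 88 × 128, A = 11 264 mm², y = 80 mm, Ī = 15 379 115 mm⁴.
By symmetry the centroid is at mid-height, ȳ = 80 mm.
All pieces are centred on the horizontal centroidal axis, so I = ΣĪ (holes subtracted) = 25 580 885 mm⁴.

I_xx ≈ 2.5581 × 10⁷ mm⁴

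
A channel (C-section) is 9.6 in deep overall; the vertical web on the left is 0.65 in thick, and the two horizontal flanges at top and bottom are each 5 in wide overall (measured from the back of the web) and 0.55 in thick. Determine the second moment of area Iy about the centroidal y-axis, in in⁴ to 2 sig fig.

Decompose the section into non-overlapping parts with the origin at the bottom-left of its bounding rectangle.
Web: 0.65 × 9.6, A = 6.24 in², x = 0.325 in, Ī = 0.2197 in⁴.
Top flange (beyond web): 4.35 × 0.55, A = 2.393 in², x = 2.825 in, Ī = 3.773 in⁴.
Bottom flange (beyond web): 4.35 × 0.55, A = 2.393 in², x = 2.825 in, Ī = 3.773 in⁴.
Centroid: x̄ = ΣA·x / ΣA = 1.41 in.
Transfer each piece to the centroidal y-axis using Ī + A·d² with d = x − 1.41:
  web: d = -1.085 in → contributes +7.566 in⁴
  top flange (beyond web): d = 1.415 in → contributes +8.563 in⁴
  bottom flange (beyond web): d = 1.415 in → contributes +8.563 in⁴
Total I = 24.69 in⁴.

Iy ≈ 25 in⁴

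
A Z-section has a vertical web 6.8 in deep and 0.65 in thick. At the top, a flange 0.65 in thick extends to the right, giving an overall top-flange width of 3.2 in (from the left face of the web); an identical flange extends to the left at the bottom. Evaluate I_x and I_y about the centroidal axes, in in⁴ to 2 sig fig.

I_x ≈ 48 in⁴, I_y ≈ 10 in⁴

Break the section into simple shapes (no overlaps), measuring from the bottom-left corner of the bounding box.
Web: 0.65 × 6.8, A = 4.42 in², y = 3.4 in, Ī = 17.03 in⁴.
Top flange (beyond web): 2.55 × 0.65, A = 1.658 in², y = 6.475 in, Ī = 0.05836 in⁴.
Bottom flange (beyond web): 2.55 × 0.65, A = 1.658 in², y = 0.325 in, Ī = 0.05836 in⁴.
Centroid: ȳ = ΣA·y / ΣA = 3.4 in.
Transfer each piece to the centroidal x-axis using Ī + A·d² with d = y − 3.4:
  web: d = 0 in → contributes +17.03 in⁴
  top flange (beyond web): d = 3.075 in → contributes +15.73 in⁴
  bottom flange (beyond web): d = -3.075 in → contributes +15.73 in⁴
Total I = 48.49 in⁴.
For the y-axis: x̄ = 2.875 in.
Repeating about the centroidal y-axis gives I_y = 10.44 in⁴.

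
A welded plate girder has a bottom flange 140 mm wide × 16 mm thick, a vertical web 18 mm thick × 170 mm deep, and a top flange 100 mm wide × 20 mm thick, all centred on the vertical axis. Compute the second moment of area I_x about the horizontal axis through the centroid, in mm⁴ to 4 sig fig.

Treat the section as a set of non-overlapping primitives; coordinates are from the bounding-box lower-left.
Bottom plate: 140 × 16, A = 2 240 mm², y = 8 mm, Ī = 47786.7 mm⁴.
Web plate: 18 × 170, A = 3 060 mm², y = 101 mm, Ī = 7 369 500 mm⁴.
Top plate: 100 × 20, A = 2 000 mm², y = 196 mm, Ī = 66666.7 mm⁴.
Centroid: ȳ = ΣA·y / ΣA = 98.4904 mm.
Transfer each piece to the horizontal axis through the centroid using Ī + A·d² with d = y − 98.4904:
  bottom plate: d = -90.4904 mm → contributes +18 390 059 mm⁴
  web plate: d = 2.50959 mm → contributes +7 388 772 mm⁴
  top plate: d = 97.5096 mm → contributes +19 082 907 mm⁴
Total I = 44 861 738 mm⁴.

I_x ≈ 4.486 × 10⁷ mm⁴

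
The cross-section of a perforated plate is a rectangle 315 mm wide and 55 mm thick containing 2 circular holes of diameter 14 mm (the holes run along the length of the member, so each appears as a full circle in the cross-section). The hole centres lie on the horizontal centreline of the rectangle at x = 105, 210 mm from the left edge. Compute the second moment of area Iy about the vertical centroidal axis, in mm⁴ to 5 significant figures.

Iy ≈ 1.4240 × 10⁸ mm⁴

Break the section into simple shapes (no overlaps), measuring from the bottom-left corner of the bounding box.
Plate: 315 × 55, A = 17 325 mm², x = 157.5 mm, Ī = 143 256 094 mm⁴.
Hole 1 (subtracted): ⌀14, A = 153.938 mm², x = 105 mm, Ī = 1885.741 mm⁴.
Hole 2 (subtracted): ⌀14, A = 153.938 mm², x = 210 mm, Ī = 1885.741 mm⁴.
By symmetry the centroid is at mid-width, x̄ = 157.5 mm.
Transfer each piece to the vertical centroidal axis using Ī + A·d² with d = x − 157.5:
  plate: d = 0 mm → contributes +143 256 094 mm⁴
  hole 1: d = -52.5 mm → contributes −426177.5 mm⁴
  hole 2: d = 52.5 mm → contributes −426177.5 mm⁴
Total I = 142 403 739 mm⁴.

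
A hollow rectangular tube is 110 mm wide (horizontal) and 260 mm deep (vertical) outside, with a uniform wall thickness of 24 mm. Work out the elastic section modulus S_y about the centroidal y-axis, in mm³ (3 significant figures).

Split into non-overlapping primitives; take the origin at the lower-left of the bounding box.
Outer rectangle: 110 × 260, A = 28 600 mm², x = 55 mm, Ī = 28 838 333 mm⁴.
Inner void (subtracted): 62 × 212, A = 13 144 mm², x = 55 mm, Ī = 4 210 461 mm⁴.
By symmetry the centroid is at mid-width, x̄ = 55 mm.
All pieces are centred on the centroidal y-axis, so I = ΣĪ (holes subtracted) = 24 627 872 mm⁴.
Extreme fibre distance c = 55 mm; S = I/c = 447 779 mm³.

S_y ≈ 4.48 × 10⁵ mm³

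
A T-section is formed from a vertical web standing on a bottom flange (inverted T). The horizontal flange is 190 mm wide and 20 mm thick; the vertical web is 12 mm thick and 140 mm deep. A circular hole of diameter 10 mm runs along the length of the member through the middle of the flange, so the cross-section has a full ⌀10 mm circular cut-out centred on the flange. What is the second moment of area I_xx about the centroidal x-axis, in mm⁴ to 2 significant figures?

Break the section into simple shapes (no overlaps), measuring from the bottom-left corner of the bounding box.
Flange: 190 × 20, A = 3 800 mm², y = 10 mm, Ī = 126 667 mm⁴.
Web: 12 × 140, A = 1 680 mm², y = 90 mm, Ī = 2 744 000 mm⁴.
Hole (subtracted): ⌀10, A = 78.54 mm², y = 10 mm, Ī = 490.9 mm⁴.
Centroid: ȳ = ΣA·y / ΣA = 34.88 mm.
Transfer each piece to the centroidal x-axis using Ī + A·d² with d = y − 34.88:
  flange: d = -24.88 mm → contributes +2 479 330 mm⁴
  web: d = 55.12 mm → contributes +7 847 800 mm⁴
  hole: d = -24.88 mm → contributes −49 117 mm⁴
Total I = 10 278 013 mm⁴.

I_xx ≈ 1.0 × 10⁷ mm⁴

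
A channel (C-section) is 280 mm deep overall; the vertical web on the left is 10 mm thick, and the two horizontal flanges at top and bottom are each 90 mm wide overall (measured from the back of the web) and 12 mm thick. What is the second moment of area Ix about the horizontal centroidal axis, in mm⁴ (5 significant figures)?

Decompose the section into non-overlapping parts with the origin at the bottom-left of its bounding rectangle.
Web: 10 × 280, A = 2 800 mm², y = 140 mm, Ī = 18 293 333 mm⁴.
Top flange (beyond web): 80 × 12, A = 960 mm², y = 274 mm, Ī = 11 520 mm⁴.
Bottom flange (beyond web): 80 × 12, A = 960 mm², y = 6 mm, Ī = 11 520 mm⁴.
By symmetry the centroid is at mid-height, ȳ = 140 mm.
Transfer each piece to the horizontal centroidal axis using Ī + A·d² with d = y − 140:
  web: d = 0 mm → contributes +18 293 333 mm⁴
  top flange (beyond web): d = 134 mm → contributes +17 249 280 mm⁴
  bottom flange (beyond web): d = -134 mm → contributes +17 249 280 mm⁴
Total I = 52 791 893 mm⁴.

Ix ≈ 5.2792 × 10⁷ mm⁴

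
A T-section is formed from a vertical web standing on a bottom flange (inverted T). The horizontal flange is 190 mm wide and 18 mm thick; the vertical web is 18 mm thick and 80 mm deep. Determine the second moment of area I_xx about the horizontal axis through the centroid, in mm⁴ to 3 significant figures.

I_xx ≈ 3.29 × 10⁶ mm⁴

Treat the section as a set of non-overlapping primitives; coordinates are from the bounding-box lower-left.
Flange: 190 × 18, A = 3 420 mm², y = 9 mm, Ī = 92 340 mm⁴.
Web: 18 × 80, A = 1 440 mm², y = 58 mm, Ī = 768 000 mm⁴.
Centroid: ȳ = ΣA·y / ΣA = 23.519 mm.
Transfer each piece to the horizontal axis through the centroid using Ī + A·d² with d = y − 23.519:
  flange: d = -14.519 mm → contributes +813 233 mm⁴
  web: d = 34.481 mm → contributes +2 480 120 mm⁴
Total I = 3 293 353 mm⁴.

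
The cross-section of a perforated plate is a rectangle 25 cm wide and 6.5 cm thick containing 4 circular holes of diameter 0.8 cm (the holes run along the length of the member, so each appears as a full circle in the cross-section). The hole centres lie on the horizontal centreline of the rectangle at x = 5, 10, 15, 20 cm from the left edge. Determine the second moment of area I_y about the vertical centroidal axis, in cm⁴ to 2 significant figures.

Treat the section as a set of non-overlapping primitives; coordinates are from the bounding-box lower-left.
Plate: 25 × 6.5, A = 162.5 cm², x = 12.5 cm, Ī = 8 464 cm⁴.
Hole 1 (subtracted): ⌀0.8, A = 0.5027 cm², x = 5 cm, Ī = 0.02011 cm⁴.
Hole 2 (subtracted): ⌀0.8, A = 0.5027 cm², x = 10 cm, Ī = 0.02011 cm⁴.
Hole 3 (subtracted): ⌀0.8, A = 0.5027 cm², x = 15 cm, Ī = 0.02011 cm⁴.
Hole 4 (subtracted): ⌀0.8, A = 0.5027 cm², x = 20 cm, Ī = 0.02011 cm⁴.
By symmetry the centroid is at mid-width, x̄ = 12.5 cm.
Transfer each piece to the vertical centroidal axis using Ī + A·d² with d = x − 12.5:
  plate: d = 0 cm → contributes +8 464 cm⁴
  hole 1: d = -7.5 cm → contributes −28.29 cm⁴
  hole 2: d = -2.5 cm → contributes −3.162 cm⁴
  hole 3: d = 2.5 cm → contributes −3.162 cm⁴
  hole 4: d = 7.5 cm → contributes −28.29 cm⁴
Total I = 8 401 cm⁴.

I_y ≈ 8400 cm⁴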